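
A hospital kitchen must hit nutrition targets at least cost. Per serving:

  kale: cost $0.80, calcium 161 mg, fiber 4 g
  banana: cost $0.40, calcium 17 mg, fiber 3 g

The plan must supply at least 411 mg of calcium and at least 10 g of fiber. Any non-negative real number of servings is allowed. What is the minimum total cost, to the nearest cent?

$2.04

A basic optimal solution has at most two foods positive. Try each food alone and each pair with both targets met exactly.
kale only: max(411/161, 10/4) = 2.553 servings → $2.04.
banana only: max(411/17, 10/3) = 24.18 servings → $9.67.
kale + banana: intersection lies outside the first quadrant.
The minimum over all feasible corners is $2.04.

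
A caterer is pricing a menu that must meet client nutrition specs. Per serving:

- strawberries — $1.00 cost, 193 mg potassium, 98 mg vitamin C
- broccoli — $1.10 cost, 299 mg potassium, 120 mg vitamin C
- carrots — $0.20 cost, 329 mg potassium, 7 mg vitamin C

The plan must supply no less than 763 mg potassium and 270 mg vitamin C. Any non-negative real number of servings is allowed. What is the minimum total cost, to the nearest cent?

$2.51

The cheapest plan sits at a corner of the feasible region — with two constraints it uses at most two foods.
strawberries only: max(763/193, 270/98) = 3.953 servings → $3.95.
broccoli only: max(763/299, 270/120) = 2.552 servings → $2.81.
carrots only: max(763/329, 270/7) = 38.57 servings → $7.71.
strawberries + broccoli with both targets exact would need a negative amount; discard.
strawberries + carrots with both tight: 2.703 servings and 0.7337 servings → $2.85.
broccoli + carrots with both tight: 2.233 servings and 0.2897 servings → $2.51.
Cheapest feasible corner: $2.51.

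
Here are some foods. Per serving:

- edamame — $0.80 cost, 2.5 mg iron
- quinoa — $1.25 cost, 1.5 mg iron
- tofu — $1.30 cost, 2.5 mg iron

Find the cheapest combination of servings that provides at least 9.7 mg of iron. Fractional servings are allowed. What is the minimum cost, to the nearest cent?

Cost per mg of iron: edamame $0.3200, tofu $0.5200, quinoa $0.8333.
With no serving limits, use only edamame: 9.7 mg / 2.5 mg = 3.88 servings × $0.80 = $3.10.

$3.10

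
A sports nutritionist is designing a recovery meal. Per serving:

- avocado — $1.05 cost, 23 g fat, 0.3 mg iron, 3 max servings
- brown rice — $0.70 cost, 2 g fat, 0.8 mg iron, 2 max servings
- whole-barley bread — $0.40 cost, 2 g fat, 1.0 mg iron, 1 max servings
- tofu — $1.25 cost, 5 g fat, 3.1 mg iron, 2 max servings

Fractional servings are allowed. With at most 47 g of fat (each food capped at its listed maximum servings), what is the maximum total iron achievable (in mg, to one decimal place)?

Iron per g fat: tofu 0.62, whole-barley bread 0.5, brown rice 0.4, avocado 0.01304.
Take 2 servings of tofu: uses 10 g fat, +6.2 mg iron (running total 6.2 mg).
Take 1 serving of whole-barley bread: uses 2 g fat, +1.0 mg iron (running total 7.2 mg).
Take 2 servings of brown rice: uses 4 g fat, +1.6 mg iron (running total 8.8 mg).
Take 1.348 servings of avocado: uses 31 g fat, +0.4 mg iron (running total 9.2 mg).
Filling greedily by iron-per-g fat is optimal for one linear limit, giving 9.2 mg.

9.2 mg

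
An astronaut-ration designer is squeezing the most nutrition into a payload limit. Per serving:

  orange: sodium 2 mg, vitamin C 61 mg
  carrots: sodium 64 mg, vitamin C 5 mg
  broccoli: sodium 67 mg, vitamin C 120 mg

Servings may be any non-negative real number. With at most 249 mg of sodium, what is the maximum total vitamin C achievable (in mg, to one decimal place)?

Vitamin C per mg sodium: orange 30.5, broccoli 1.791, carrots 0.07812.
With no serving limits, spend the whole sodium allowance on orange: 249 mg / 2 mg × 61 mg = 7594.5 mg.

7594.5 mg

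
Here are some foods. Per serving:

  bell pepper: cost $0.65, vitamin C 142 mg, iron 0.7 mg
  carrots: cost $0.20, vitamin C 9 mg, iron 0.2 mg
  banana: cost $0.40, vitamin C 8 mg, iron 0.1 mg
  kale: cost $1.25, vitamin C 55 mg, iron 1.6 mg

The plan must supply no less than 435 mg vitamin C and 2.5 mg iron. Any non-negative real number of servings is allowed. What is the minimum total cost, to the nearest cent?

$2.26

A basic optimal solution has at most two foods positive. Try each food alone and each pair with both targets met exactly.
bell pepper only: max(435/142, 2.5/0.7) = 3.571 servings → $2.32.
carrots only: max(435/9, 2.5/0.2) = 48.33 servings → $9.67.
banana only: max(435/8, 2.5/0.1) = 54.38 servings → $21.75.
kale only: max(435/55, 2.5/1.6) = 7.909 servings → $9.89.
bell pepper + carrots with both tight: 2.919 servings and 2.285 servings → $2.35.
bell pepper + banana with both tight: 2.733 servings and 5.872 servings → $4.12.
bell pepper + kale with both tight: 2.96 servings and 0.2676 servings → $2.26.
carrots + banana with both targets exact would need a negative amount; discard.
carrots + kale: the both-tight solution has a negative serving — not a feasible corner.
banana + kale with both targets exact would need a negative amount; discard.
Cheapest feasible corner: $2.26.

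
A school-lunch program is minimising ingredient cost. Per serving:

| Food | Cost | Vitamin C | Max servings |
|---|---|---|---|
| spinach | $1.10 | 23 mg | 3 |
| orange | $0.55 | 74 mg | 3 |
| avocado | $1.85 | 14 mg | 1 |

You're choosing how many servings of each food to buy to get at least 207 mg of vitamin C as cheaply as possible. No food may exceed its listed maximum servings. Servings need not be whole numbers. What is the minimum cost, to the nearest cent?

$1.54

Cost per mg of vitamin C: orange $0.0074, spinach $0.0478, avocado $0.1321.
Take 2.797 servings of orange: +207.0 mg vitamin C for $1.54 (total $1.54, still need 0.0 mg).
Greedy by cheapest-per-mg is optimal for a single linear constraint, so the minimum cost is $1.54.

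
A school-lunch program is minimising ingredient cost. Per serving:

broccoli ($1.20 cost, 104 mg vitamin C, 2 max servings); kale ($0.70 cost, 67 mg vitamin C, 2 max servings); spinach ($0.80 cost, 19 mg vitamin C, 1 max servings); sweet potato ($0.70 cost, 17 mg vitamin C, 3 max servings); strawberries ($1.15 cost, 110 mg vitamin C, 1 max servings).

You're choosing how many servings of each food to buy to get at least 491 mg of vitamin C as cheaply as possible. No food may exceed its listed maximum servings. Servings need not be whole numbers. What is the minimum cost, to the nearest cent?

$6.56

Cost per mg of vitamin C: kale $0.0104, strawberries $0.0105, broccoli $0.0115, sweet potato $0.0412, spinach $0.0421.
Take 2 servings of kale: +134.0 mg vitamin C for $1.40 (total $1.40, still need 357.0 mg).
Take 1 serving of strawberries: +110.0 mg vitamin C for $1.15 (total $2.55, still need 247.0 mg).
Take 2 servings of broccoli: +208.0 mg vitamin C for $2.40 (total $4.95, still need 39.0 mg).
Take 2.294 servings of sweet potato: +39.0 mg vitamin C for $1.61 (total $6.56, still need 0.0 mg).
Greedy by cheapest-per-mg is optimal for a single linear constraint, so the minimum cost is $6.56.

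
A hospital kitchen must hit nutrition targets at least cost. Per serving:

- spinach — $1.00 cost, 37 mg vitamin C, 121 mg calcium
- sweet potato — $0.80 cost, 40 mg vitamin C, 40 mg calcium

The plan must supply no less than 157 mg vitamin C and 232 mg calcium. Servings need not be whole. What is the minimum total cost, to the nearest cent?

For a min-cost LP with two ≥-constraints, a basic feasible solution has at most two positive variables.
spinach only: max(157/37, 232/121) = 4.243 servings → $4.24.
sweet potato only: max(157/40, 232/40) = 5.8 servings → $4.64.
spinach + sweet potato with both tight: 0.8929 servings and 3.099 servings → $3.37.
Cheapest feasible corner: $3.37.

$3.37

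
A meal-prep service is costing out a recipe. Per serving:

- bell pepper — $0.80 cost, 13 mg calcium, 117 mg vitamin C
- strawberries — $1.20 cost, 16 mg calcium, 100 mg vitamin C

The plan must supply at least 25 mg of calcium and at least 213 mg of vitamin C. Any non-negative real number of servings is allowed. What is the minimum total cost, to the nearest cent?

$1.54

The cheapest plan sits at a corner of the feasible region — with two constraints it uses at most two foods.
bell pepper only: max(25/13, 213/117) = 1.923 servings → $1.54.
strawberries only: max(25/16, 213/100) = 2.13 servings → $2.56.
bell pepper + strawberries with both tight: 1.587 servings and 0.2727 servings → $1.60.
The minimum over all feasible corners is $1.54.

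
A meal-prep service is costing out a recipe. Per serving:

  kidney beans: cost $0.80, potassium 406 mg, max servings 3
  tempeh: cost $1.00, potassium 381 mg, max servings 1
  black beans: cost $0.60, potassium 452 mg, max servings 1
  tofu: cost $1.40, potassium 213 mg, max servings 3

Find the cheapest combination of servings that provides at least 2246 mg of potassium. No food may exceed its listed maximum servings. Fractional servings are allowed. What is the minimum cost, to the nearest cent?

$5.28

Cost per mg of potassium: black beans $0.0013, kidney beans $0.0020, tempeh $0.0026, tofu $0.0066.
Take 1 serving of black beans: +452.0 mg potassium for $0.60 (total $0.60, still need 1794.0 mg).
Take 3 servings of kidney beans: +1218.0 mg potassium for $2.40 (total $3.00, still need 576.0 mg).
Take 1 serving of tempeh: +381.0 mg potassium for $1.00 (total $4.00, still need 195.0 mg).
Take 0.9155 servings of tofu: +195.0 mg potassium for $1.28 (total $5.28, still need 0.0 mg).
Greedy by cheapest-per-mg is optimal for a single linear constraint, so the minimum cost is $5.28.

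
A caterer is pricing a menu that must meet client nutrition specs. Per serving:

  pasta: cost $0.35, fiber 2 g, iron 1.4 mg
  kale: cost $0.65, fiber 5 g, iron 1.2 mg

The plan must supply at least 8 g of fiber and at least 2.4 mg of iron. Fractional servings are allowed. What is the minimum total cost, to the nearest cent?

$1.09

At the optimum either one food covers both requirements or two foods hit both targets exactly; no other combination can be cheaper.
pasta only: max(8/2, 2.4/1.4) = 4 servings → $1.40.
kale only: max(8/5, 2.4/1.2) = 2 servings → $1.30.
pasta + kale with both tight: 0.5217 servings and 1.391 servings → $1.09.
The minimum over all feasible corners is $1.09.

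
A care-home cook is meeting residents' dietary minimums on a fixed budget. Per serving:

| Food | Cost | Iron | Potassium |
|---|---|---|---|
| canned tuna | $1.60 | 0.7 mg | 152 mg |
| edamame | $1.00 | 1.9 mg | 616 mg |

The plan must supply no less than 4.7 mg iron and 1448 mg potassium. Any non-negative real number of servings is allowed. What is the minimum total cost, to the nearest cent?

Minimising a linear cost over {iron ≥ 4.7, potassium ≥ 1448, servings ≥ 0} — the optimum is at a vertex, using one or two foods.
canned tuna only: max(4.7/0.7, 1448/152) = 9.526 servings → $15.24.
edamame only: max(4.7/1.9, 1448/616) = 2.474 servings → $2.47.
canned tuna + edamame with both tight: 1.011 servings and 2.101 servings → $3.72.
The minimum over all feasible corners is $2.47.

$2.47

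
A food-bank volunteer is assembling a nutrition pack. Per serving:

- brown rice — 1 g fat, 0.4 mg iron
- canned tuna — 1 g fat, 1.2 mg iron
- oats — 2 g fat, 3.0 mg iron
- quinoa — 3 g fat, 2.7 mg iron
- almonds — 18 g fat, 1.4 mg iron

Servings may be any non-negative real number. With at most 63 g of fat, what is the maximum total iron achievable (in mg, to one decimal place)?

Iron per g fat: oats 1.5, canned tuna 1.2, quinoa 0.9, brown rice 0.4, almonds 0.07778.
With no serving limits, spend the whole fat allowance on oats: 63 g / 2 g × 3.0 mg = 94.5 mg.

94.5 mg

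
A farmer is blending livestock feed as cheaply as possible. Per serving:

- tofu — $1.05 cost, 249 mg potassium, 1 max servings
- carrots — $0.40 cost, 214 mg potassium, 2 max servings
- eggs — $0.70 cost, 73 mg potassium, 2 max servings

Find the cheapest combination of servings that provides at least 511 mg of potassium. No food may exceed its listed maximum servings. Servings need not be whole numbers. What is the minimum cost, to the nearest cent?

Cost per mg of potassium: carrots $0.0019, tofu $0.0042, eggs $0.0096.
Take 2 servings of carrots: +428.0 mg potassium for $0.80 (total $0.80, still need 83.0 mg).
Take 0.3333 servings of tofu: +83.0 mg potassium for $0.35 (total $1.15, still need 0.0 mg).
Filling from the cheapest source first is optimal under one linear minimum: $1.15.

$1.15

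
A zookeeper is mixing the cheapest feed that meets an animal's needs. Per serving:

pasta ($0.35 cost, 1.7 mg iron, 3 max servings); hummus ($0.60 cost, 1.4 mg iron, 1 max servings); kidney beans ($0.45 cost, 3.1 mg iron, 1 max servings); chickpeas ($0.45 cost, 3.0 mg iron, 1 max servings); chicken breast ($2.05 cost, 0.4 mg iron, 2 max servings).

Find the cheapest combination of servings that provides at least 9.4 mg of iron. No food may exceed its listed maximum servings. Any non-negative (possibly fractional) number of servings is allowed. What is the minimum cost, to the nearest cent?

Cost per mg of iron: kidney beans $0.1452, chickpeas $0.1500, pasta $0.2059, hummus $0.4286, chicken breast $5.1250.
Take 1 serving of kidney beans: +3.1 mg iron for $0.45 (total $0.45, still need 6.3 mg).
Take 1 serving of chickpeas: +3.0 mg iron for $0.45 (total $0.90, still need 3.3 mg).
Take 1.941 servings of pasta: +3.3 mg iron for $0.68 (total $1.58, still need 0.0 mg).
Greedy by cheapest-per-mg is optimal for a single linear constraint, so the minimum cost is $1.58.

$1.58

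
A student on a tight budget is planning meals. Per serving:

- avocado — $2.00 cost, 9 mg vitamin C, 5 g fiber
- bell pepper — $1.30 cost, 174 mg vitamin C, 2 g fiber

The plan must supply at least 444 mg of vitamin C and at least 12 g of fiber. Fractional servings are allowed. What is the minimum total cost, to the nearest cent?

$6.04

The cheapest plan sits at a corner of the feasible region — with two constraints it uses at most two foods.
avocado only: max(444/9, 12/5) = 49.33 servings → $98.67.
bell pepper only: max(444/174, 12/2) = 6 servings → $7.80.
avocado + bell pepper with both tight: 1.408 servings and 2.479 servings → $6.04.
So the least-cost plan costs $6.04.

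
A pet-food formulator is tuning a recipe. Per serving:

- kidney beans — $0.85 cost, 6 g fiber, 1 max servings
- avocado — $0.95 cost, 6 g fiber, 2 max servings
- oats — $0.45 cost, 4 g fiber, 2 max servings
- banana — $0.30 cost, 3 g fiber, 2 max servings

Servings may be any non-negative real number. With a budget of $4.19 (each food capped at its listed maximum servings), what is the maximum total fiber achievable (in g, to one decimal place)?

Fiber per dollar: banana 10, oats 8.889, kidney beans 7.059, avocado 6.316.
Take 2 servings of banana: spends $0.60, +6.0 g fiber (running total 6.0 g).
Take 2 servings of oats: spends $0.90, +8.0 g fiber (running total 14.0 g).
Take 1 serving of kidney beans: spends $0.85, +6.0 g fiber (running total 20.0 g).
Take 1.937 servings of avocado: spends $1.84, +11.6 g fiber (running total 31.6 g).
Filling greedily by fiber-per-dollar is optimal for one linear limit, giving 31.6 g.

31.6 g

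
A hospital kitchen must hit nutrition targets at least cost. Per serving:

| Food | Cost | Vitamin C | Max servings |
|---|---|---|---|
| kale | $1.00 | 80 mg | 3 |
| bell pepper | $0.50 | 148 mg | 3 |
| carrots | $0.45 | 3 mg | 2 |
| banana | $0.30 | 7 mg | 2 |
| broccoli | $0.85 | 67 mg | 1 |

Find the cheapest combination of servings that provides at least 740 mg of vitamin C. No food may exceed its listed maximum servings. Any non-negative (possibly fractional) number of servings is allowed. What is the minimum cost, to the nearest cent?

$5.21

Cost per mg of vitamin C: bell pepper $0.0034, kale $0.0125, broccoli $0.0127, banana $0.0429, carrots $0.1500.
Take 3 servings of bell pepper: +444.0 mg vitamin C for $1.50 (total $1.50, still need 296.0 mg).
Take 3 servings of kale: +240.0 mg vitamin C for $3.00 (total $4.50, still need 56.0 mg).
Take 0.8358 servings of broccoli: +56.0 mg vitamin C for $0.71 (total $5.21, still need 0.0 mg).
Filling from the cheapest source first is optimal under one linear minimum: $5.21.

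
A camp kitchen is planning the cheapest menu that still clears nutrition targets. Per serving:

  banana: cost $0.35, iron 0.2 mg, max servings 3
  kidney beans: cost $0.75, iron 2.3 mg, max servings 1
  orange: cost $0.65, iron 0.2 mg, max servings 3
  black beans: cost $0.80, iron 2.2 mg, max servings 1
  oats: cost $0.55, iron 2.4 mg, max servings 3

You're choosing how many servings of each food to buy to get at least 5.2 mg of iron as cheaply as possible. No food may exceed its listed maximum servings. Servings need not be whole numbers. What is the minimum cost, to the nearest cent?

Cost per mg of iron: oats $0.2292, kidney beans $0.3261, black beans $0.3636, banana $1.7500, orange $3.2500.
Take 2.167 servings of oats: +5.2 mg iron for $1.19 (total $1.19, still need 0.0 mg).
Filling from the cheapest source first is optimal under one linear minimum: $1.19.

$1.19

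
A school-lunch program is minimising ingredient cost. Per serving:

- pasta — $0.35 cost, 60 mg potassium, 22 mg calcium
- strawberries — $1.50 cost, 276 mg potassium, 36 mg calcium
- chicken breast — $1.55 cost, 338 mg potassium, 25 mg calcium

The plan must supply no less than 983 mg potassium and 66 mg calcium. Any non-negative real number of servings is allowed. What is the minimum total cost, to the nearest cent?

For a min-cost LP with two ≥-constraints, a basic feasible solution has at most two positive variables.
pasta only: max(983/60, 66/22) = 16.38 servings → $5.73.
strawberries only: max(983/276, 66/36) = 3.562 servings → $5.34.
chicken breast only: max(983/338, 66/25) = 2.908 servings → $4.51.
pasta + strawberries: the both-tight solution has a negative serving — not a feasible corner.
pasta + chicken breast: the both-tight solution has a negative serving — not a feasible corner.
strawberries + chicken breast with both targets exact would need a negative amount; discard.
The minimum over all feasible corners is $4.51.

$4.51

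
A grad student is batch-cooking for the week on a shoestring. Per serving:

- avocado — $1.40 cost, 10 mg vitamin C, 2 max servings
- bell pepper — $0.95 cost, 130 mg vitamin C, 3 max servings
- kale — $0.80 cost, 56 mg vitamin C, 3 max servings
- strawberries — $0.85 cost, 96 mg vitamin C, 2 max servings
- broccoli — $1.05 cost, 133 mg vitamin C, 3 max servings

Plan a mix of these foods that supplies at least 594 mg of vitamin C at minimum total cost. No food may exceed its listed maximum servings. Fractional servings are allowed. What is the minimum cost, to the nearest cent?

$4.46

Cost per mg of vitamin C: bell pepper $0.0073, broccoli $0.0079, strawberries $0.0089, kale $0.0143, avocado $0.1400.
Take 3 servings of bell pepper: +390.0 mg vitamin C for $2.85 (total $2.85, still need 204.0 mg).
Take 1.534 servings of broccoli: +204.0 mg vitamin C for $1.61 (total $4.46, still need 0.0 mg).
Greedy by cheapest-per-mg is optimal for a single linear constraint, so the minimum cost is $4.46.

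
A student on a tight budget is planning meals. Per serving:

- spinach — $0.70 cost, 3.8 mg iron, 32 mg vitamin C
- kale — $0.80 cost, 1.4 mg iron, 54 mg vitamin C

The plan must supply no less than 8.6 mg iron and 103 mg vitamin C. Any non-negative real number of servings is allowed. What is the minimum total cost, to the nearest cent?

$1.98

This is a tiny linear program; its minimum lies at a vertex of the feasible set. List the vertices and price them.
spinach only: max(8.6/3.8, 103/32) = 3.219 servings → $2.25.
kale only: max(8.6/1.4, 103/54) = 6.143 servings → $4.91.
spinach + kale with both tight: 1.996 servings and 0.7244 servings → $1.98.
The minimum over all feasible corners is $1.98.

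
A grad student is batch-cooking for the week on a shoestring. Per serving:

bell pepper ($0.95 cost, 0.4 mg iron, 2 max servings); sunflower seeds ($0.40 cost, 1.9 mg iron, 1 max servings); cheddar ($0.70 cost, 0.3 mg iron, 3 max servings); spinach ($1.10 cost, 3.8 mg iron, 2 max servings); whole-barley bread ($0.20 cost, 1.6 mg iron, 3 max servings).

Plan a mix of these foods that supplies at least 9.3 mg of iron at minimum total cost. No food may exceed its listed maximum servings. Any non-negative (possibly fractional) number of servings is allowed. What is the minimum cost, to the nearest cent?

Cost per mg of iron: whole-barley bread $0.1250, sunflower seeds $0.2105, spinach $0.2895, cheddar $2.3333, bell pepper $2.3750.
Take 3 servings of whole-barley bread: +4.8 mg iron for $0.60 (total $0.60, still need 4.5 mg).
Take 1 serving of sunflower seeds: +1.9 mg iron for $0.40 (total $1.00, still need 2.6 mg).
Take 0.6842 servings of spinach: +2.6 mg iron for $0.75 (total $1.75, still need 0.0 mg).
Greedy by cheapest-per-mg is optimal for a single linear constraint, so the minimum cost is $1.75.

$1.75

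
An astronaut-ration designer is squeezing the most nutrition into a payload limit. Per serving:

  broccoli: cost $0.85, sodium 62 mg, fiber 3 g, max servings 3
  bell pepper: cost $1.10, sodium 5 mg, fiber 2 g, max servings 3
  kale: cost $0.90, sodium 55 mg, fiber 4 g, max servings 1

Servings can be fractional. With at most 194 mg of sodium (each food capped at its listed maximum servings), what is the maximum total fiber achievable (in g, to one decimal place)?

Fiber per mg sodium: bell pepper 0.4, kale 0.07273, broccoli 0.04839.
Take 3 servings of bell pepper: uses 15 mg sodium, +6.0 g fiber (running total 6.0 g).
Take 1 serving of kale: uses 55 mg sodium, +4.0 g fiber (running total 10.0 g).
Take 2 servings of broccoli: uses 124 mg sodium, +6.0 g fiber (running total 16.0 g).
Greedy by best ratio exhausts the sodium allowance optimally: 16.0 g.

16.0 g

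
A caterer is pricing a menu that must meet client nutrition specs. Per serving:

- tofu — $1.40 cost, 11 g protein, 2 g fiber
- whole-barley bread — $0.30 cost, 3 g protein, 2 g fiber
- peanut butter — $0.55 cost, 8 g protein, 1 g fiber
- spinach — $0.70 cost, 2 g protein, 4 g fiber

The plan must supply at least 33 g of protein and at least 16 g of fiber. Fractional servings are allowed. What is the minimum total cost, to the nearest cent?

Two binding constraints pin down two serving amounts, so the optimal mix uses at most two foods. The candidates are each food alone (scaled to the tighter of protein/fiber) and each pair with both constraints tight.
tofu only: max(33/11, 16/2) = 8 servings → $11.20.
whole-barley bread only: max(33/3, 16/2) = 11 servings → $3.30.
peanut butter only: max(33/8, 16/1) = 16 servings → $8.80.
spinach only: max(33/2, 16/4) = 16.5 servings → $11.55.
tofu + whole-barley bread with both tight: 1.125 servings and 6.875 servings → $3.64.
tofu + peanut butter: the both-tight solution has a negative serving — not a feasible corner.
tofu + spinach with both tight: 2.5 servings and 2.75 servings → $5.42.
whole-barley bread + peanut butter with both tight: 7.308 servings and 1.385 servings → $2.95.
whole-barley bread + spinach with both targets exact would need a negative amount; discard.
peanut butter + spinach with both tight: 3.333 servings and 3.167 servings → $4.05.
Cheapest feasible corner: $2.95.

$2.95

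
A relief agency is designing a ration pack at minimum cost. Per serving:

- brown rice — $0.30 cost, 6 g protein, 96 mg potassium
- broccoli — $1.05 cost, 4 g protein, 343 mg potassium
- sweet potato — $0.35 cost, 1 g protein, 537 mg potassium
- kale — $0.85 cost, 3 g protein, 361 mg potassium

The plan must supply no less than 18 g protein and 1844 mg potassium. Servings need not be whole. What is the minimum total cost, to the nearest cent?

With two linear requirements the optimum uses one or two foods; enumerate the corners.
brown rice only: max(18/6, 1844/96) = 19.21 servings → $5.76.
broccoli only: max(18/4, 1844/343) = 5.376 servings → $5.64.
sweet potato only: max(18/1, 1844/537) = 18 servings → $6.30.
kale only: max(18/3, 1844/361) = 6 servings → $5.10.
brown rice + broccoli: intersection lies outside the first quadrant.
brown rice + sweet potato with both tight: 2.502 servings and 2.987 servings → $1.80.
brown rice + kale with both tight: 0.5144 servings and 4.971 servings → $4.38.
broccoli + sweet potato with both tight: 4.334 servings and 0.6659 servings → $4.78.
broccoli + kale with both tight: 2.328 servings and 2.896 servings → $4.91.
sweet potato + kale: intersection lies outside the first quadrant.
Cheapest feasible corner: $1.80.

$1.80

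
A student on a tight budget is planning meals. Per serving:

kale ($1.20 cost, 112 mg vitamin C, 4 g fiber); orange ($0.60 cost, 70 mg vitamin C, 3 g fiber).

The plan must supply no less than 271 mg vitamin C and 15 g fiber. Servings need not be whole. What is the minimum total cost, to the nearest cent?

$3.00

The cheapest plan sits at a corner of the feasible region — with two constraints it uses at most two foods.
kale only: max(271/112, 15/4) = 3.75 servings → $4.50.
orange only: max(271/70, 15/3) = 5 servings → $3.00.
kale + orange: intersection lies outside the first quadrant.
Cheapest feasible corner: $3.00.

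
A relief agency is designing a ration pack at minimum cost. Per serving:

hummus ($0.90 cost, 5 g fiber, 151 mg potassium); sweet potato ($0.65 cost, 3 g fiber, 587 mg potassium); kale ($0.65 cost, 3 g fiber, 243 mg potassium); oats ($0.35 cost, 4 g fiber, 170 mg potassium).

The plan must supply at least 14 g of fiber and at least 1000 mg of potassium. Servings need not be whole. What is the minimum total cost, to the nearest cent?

An LP optimum is at a vertex; with two nutrient constraints at most two foods are used. Check each candidate.
hummus only: max(14/5, 1000/151) = 6.623 servings → $5.96.
sweet potato only: max(14/3, 1000/587) = 4.667 servings → $3.03.
kale only: max(14/3, 1000/243) = 4.667 servings → $3.03.
oats only: max(14/4, 1000/170) = 5.882 servings → $2.06.
hummus + sweet potato with both tight: 2.102 servings and 1.163 servings → $2.65.
hummus + kale with both tight: 0.5276 servings and 3.787 servings → $2.94.
hummus + oats: intersection lies outside the first quadrant.
sweet potato + kale with both targets exact would need a negative amount; discard.
sweet potato + oats with both tight: 0.8814 servings and 2.839 servings → $1.57.
kale + oats with both tight: 3.506 servings and 0.8701 servings → $2.58.
Cheapest feasible corner: $1.57.

$1.57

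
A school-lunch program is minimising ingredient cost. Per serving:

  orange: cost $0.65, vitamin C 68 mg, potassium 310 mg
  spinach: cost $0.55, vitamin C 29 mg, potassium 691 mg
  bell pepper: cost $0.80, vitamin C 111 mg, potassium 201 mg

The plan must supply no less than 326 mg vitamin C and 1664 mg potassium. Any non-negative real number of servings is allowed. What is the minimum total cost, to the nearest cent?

With two linear requirements the optimum uses one or two foods; enumerate the corners.
orange only: max(326/68, 1664/310) = 5.368 servings → $3.49.
spinach only: max(326/29, 1664/691) = 11.24 servings → $6.18.
bell pepper only: max(326/111, 1664/201) = 8.279 servings → $6.62.
orange + spinach with both tight: 4.658 servings and 0.3182 servings → $3.20.
orange + bell pepper: the both-tight solution has a negative serving — not a feasible corner.
spinach + bell pepper with both tight: 1.682 servings and 2.498 servings → $2.92.
So the least-cost plan costs $2.92.

$2.92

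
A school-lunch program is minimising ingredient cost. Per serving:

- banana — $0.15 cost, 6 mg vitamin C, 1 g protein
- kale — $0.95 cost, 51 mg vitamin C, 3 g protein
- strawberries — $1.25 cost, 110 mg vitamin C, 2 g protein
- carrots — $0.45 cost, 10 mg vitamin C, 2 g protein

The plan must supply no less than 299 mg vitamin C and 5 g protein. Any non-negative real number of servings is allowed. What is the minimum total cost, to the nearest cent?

At the optimum either one food covers both requirements or two foods hit both targets exactly; no other combination can be cheaper.
banana only: max(299/6, 5/1) = 49.83 servings → $7.47.
kale only: max(299/51, 5/3) = 5.863 servings → $5.57.
strawberries only: max(299/110, 5/2) = 2.718 servings → $3.40.
carrots only: max(299/10, 5/2) = 29.9 servings → $13.46.
banana + kale: intersection lies outside the first quadrant.
banana + strawberries with both targets exact would need a negative amount; discard.
banana + carrots: intersection lies outside the first quadrant.
kale + strawberries with both targets exact would need a negative amount; discard.
kale + carrots with both targets exact would need a negative amount; discard.
strawberries + carrots: the both-tight solution has a negative serving — not a feasible corner.
Cheapest feasible corner: $3.40.

$3.40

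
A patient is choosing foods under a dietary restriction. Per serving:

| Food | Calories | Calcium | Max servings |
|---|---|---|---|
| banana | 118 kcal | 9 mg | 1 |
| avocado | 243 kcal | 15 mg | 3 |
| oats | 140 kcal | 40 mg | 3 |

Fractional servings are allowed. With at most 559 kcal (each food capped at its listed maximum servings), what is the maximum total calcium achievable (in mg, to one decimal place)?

130.3 mg

Calcium per kcal: oats 0.2857, banana 0.07627, avocado 0.06173.
Take 3 servings of oats: uses 420 kcal, +120.0 mg calcium (running total 120.0 mg).
Take 1 serving of banana: uses 118 kcal, +9.0 mg calcium (running total 129.0 mg).
Take 0.08642 servings of avocado: uses 21 kcal, +1.3 mg calcium (running total 130.3 mg).
Filling greedily by calcium-per-kcal is optimal for one linear limit, giving 130.3 mg.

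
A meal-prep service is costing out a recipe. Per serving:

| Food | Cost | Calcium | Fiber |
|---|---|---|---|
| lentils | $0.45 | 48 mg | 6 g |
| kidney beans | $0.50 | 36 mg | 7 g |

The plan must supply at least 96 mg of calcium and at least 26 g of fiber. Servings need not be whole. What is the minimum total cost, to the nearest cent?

lentils only: max(96/48, 26/6) = 4.333 servings → $1.95.
kidney beans only: max(96/36, 26/7) = 3.714 servings → $1.86.
lentils + kidney beans: the both-tight solution has a negative serving — not a feasible corner.
So the least-cost plan costs $1.86.

$1.86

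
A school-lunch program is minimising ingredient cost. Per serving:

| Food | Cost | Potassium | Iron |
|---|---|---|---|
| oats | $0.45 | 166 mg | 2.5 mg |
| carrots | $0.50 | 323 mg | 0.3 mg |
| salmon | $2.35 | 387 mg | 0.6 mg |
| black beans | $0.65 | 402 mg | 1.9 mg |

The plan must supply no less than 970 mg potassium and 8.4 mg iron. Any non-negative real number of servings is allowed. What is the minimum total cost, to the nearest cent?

Check every corner: each single food scaled to meet both minima, and each pair solved so both constraints bind.
oats only: max(970/166, 8.4/2.5) = 5.843 servings → $2.63.
carrots only: max(970/323, 8.4/0.3) = 28 servings → $14.00.
salmon only: max(970/387, 8.4/0.6) = 14 servings → $32.90.
black beans only: max(970/402, 8.4/1.9) = 4.421 servings → $2.87.
oats + carrots with both tight: 3.197 servings and 1.36 servings → $2.12.
oats + salmon with both tight: 3.075 servings and 1.187 servings → $4.17.
oats + black beans with both tight: 2.224 servings and 1.494 servings → $1.97.
carrots + salmon: intersection lies outside the first quadrant.
carrots + black beans with both targets exact would need a negative amount; discard.
salmon + black beans with both targets exact would need a negative amount; discard.
Cheapest feasible corner: $1.97.

$1.97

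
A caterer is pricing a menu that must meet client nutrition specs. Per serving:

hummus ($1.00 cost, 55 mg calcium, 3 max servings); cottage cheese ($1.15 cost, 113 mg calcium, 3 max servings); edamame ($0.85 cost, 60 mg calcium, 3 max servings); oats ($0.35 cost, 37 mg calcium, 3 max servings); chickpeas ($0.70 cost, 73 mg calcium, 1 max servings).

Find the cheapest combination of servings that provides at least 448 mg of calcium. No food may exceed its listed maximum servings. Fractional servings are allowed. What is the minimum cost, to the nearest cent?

$4.44

Cost per mg of calcium: oats $0.0095, chickpeas $0.0096, cottage cheese $0.0102, edamame $0.0142, hummus $0.0182.
Take 3 servings of oats: +111.0 mg calcium for $1.05 (total $1.05, still need 337.0 mg).
Take 1 serving of chickpeas: +73.0 mg calcium for $0.70 (total $1.75, still need 264.0 mg).
Take 2.336 servings of cottage cheese: +264.0 mg calcium for $2.69 (total $4.44, still need 0.0 mg).
Greedy by cheapest-per-mg is optimal for a single linear constraint, so the minimum cost is $4.44.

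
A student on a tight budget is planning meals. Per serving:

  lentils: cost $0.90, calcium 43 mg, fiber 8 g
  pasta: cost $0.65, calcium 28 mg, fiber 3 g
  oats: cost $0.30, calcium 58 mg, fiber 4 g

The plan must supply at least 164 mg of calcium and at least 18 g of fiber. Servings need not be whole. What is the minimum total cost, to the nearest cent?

$1.35

This is a tiny linear program; its minimum lies at a vertex of the feasible set. List the vertices and price them.
lentils only: max(164/43, 18/8) = 3.814 servings → $3.43.
pasta only: max(164/28, 18/3) = 6 servings → $3.90.
oats only: max(164/58, 18/4) = 4.5 servings → $1.35.
lentils + pasta with both tight: 0.1263 servings and 5.663 servings → $3.79.
lentils + oats with both tight: 1.329 servings and 1.842 servings → $1.75.
pasta + oats with both targets exact would need a negative amount; discard.
Cheapest feasible corner: $1.35.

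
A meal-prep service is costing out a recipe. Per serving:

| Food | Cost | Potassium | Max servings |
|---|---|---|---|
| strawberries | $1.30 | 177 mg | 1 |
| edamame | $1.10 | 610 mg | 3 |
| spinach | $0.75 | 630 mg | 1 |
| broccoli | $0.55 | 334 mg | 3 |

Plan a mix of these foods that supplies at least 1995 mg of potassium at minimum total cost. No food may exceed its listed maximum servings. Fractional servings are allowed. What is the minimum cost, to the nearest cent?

$3.05

Cost per mg of potassium: spinach $0.0012, broccoli $0.0016, edamame $0.0018, strawberries $0.0073.
Take 1 serving of spinach: +630.0 mg potassium for $0.75 (total $0.75, still need 1365.0 mg).
Take 3 servings of broccoli: +1002.0 mg potassium for $1.65 (total $2.40, still need 363.0 mg).
Take 0.5951 servings of edamame: +363.0 mg potassium for $0.65 (total $3.05, still need 0.0 mg).
Greedy by cheapest-per-mg is optimal for a single linear constraint, so the minimum cost is $3.05.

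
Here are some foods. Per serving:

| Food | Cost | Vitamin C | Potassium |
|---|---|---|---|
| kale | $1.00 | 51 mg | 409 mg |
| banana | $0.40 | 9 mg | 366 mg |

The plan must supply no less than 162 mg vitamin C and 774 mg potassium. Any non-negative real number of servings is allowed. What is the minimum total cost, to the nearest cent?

$3.18

The cheapest plan sits at a corner of the feasible region — with two constraints it uses at most two foods.
kale only: max(162/51, 774/409) = 3.176 servings → $3.18.
banana only: max(162/9, 774/366) = 18 servings → $7.20.
kale + banana with both targets exact would need a negative amount; discard.
Cheapest feasible corner: $3.18.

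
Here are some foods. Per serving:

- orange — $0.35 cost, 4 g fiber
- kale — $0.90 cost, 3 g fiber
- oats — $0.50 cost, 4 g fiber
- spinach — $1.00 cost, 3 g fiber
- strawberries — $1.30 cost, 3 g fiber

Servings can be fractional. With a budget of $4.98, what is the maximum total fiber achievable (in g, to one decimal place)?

Fiber per dollar: orange 11.43, oats 8, kale 3.333, spinach 3, strawberries 2.308.
With no serving limits, spend the whole cost allowance on orange: $4.98 / $0.35 × 4 g = 56.9 g.

56.9 g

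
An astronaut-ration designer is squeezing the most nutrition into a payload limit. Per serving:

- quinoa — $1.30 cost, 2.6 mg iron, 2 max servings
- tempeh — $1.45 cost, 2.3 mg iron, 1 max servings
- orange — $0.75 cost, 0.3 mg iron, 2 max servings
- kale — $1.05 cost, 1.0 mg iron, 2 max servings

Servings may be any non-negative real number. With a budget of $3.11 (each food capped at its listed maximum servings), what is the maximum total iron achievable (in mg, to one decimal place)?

Iron per dollar: quinoa 2, tempeh 1.586, kale 0.9524, orange 0.4.
Take 2 servings of quinoa: spends $2.60, +5.2 mg iron (running total 5.2 mg).
Take 0.3517 servings of tempeh: spends $0.51, +0.8 mg iron (running total 6.0 mg).
Filling greedily by iron-per-dollar is optimal for one linear limit, giving 6.0 mg.

6.0 mg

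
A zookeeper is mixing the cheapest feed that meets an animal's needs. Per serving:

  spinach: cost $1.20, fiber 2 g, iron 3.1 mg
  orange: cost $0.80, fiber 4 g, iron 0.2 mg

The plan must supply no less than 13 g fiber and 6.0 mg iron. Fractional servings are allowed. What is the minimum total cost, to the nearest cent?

$4.03

Compare the cost at each extreme point of the feasible region.
spinach only: max(13/2, 6.0/3.1) = 6.5 servings → $7.80.
orange only: max(13/4, 6.0/0.2) = 30 servings → $24.00.
spinach + orange with both tight: 1.783 servings and 2.358 servings → $4.03.
The minimum over all feasible corners is $4.03.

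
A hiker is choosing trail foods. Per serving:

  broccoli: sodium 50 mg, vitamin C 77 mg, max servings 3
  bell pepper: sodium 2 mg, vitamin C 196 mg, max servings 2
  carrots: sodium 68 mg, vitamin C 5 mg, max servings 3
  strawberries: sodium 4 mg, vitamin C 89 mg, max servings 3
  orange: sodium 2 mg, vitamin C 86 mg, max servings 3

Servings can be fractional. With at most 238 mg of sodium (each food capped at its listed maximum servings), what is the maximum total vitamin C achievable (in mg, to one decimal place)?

1152.9 mg

Vitamin C per mg sodium: bell pepper 98, orange 43, strawberries 22.25, broccoli 1.54, carrots 0.07353.
Take 2 servings of bell pepper: uses 4 mg sodium, +392.0 mg vitamin C (running total 392.0 mg).
Take 3 servings of orange: uses 6 mg sodium, +258.0 mg vitamin C (running total 650.0 mg).
Take 3 servings of strawberries: uses 12 mg sodium, +267.0 mg vitamin C (running total 917.0 mg).
Take 3 servings of broccoli: uses 150 mg sodium, +231.0 mg vitamin C (running total 1148.0 mg).
Take 0.9706 servings of carrots: uses 66 mg sodium, +4.9 mg vitamin C (running total 1152.9 mg).
Greedy by best ratio exhausts the sodium allowance optimally: 1152.9 mg.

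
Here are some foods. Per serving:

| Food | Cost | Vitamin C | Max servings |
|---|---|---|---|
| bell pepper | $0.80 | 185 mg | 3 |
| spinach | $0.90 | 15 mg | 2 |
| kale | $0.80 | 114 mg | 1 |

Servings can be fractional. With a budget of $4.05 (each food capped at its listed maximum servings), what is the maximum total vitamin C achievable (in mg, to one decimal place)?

683.2 mg

Vitamin C per dollar: bell pepper 231.2, kale 142.5, spinach 16.67.
Take 3 servings of bell pepper: spends $2.40, +555.0 mg vitamin C (running total 555.0 mg).
Take 1 serving of kale: spends $0.80, +114.0 mg vitamin C (running total 669.0 mg).
Take 0.9444 servings of spinach: spends $0.85, +14.2 mg vitamin C (running total 683.2 mg).
Greedy by best ratio exhausts the cost allowance optimally: 683.2 mg.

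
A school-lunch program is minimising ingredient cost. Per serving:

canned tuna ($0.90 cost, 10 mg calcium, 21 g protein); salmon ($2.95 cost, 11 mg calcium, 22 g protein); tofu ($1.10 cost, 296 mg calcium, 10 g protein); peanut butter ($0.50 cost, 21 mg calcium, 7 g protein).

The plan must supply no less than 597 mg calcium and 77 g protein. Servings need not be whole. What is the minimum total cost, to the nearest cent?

At the optimum either one food covers both requirements or two foods hit both targets exactly; no other combination can be cheaper.
canned tuna only: max(597/10, 77/21) = 59.7 servings → $53.73.
salmon only: max(597/11, 77/22) = 54.27 servings → $160.10.
tofu only: max(597/296, 77/10) = 7.7 servings → $8.47.
peanut butter only: max(597/21, 77/7) = 28.43 servings → $14.21.
canned tuna + salmon: intersection lies outside the first quadrant.
canned tuna + tofu with both tight: 2.75 servings and 1.924 servings → $4.59.
canned tuna + peanut butter: intersection lies outside the first quadrant.
salmon + tofu with both tight: 2.628 servings and 1.919 servings → $9.86.
salmon + peanut butter: intersection lies outside the first quadrant.
tofu + peanut butter with both tight: 1.376 servings and 9.034 servings → $6.03.
The minimum over all feasible corners is $4.59.

$4.59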